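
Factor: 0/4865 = 0 =0^1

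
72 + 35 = 107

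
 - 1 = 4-5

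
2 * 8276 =16552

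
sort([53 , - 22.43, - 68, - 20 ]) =[ -68, - 22.43, - 20,53]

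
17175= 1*17175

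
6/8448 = 1/1408 = 0.00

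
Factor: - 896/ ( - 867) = 2^7*3^(-1)*7^1 *17^( - 2 ) 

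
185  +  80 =265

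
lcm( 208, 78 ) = 624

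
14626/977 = 14 +948/977= 14.97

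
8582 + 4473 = 13055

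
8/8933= 8/8933 = 0.00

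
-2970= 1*( - 2970)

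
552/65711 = 24/2857 = 0.01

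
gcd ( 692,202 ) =2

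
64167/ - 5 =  - 12834 + 3/5 = - 12833.40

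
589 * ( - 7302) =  - 4300878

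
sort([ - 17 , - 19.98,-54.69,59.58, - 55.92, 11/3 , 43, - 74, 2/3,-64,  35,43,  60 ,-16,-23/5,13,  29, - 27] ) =[ - 74,-64,  -  55.92,-54.69, - 27,-19.98, - 17, - 16,-23/5,2/3, 11/3,13 , 29, 35,43,43, 59.58, 60] 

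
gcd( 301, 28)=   7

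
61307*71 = 4352797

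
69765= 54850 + 14915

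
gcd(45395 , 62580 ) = 35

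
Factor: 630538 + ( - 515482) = 115056 = 2^4*3^2 * 17^1* 47^1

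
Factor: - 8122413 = - 3^1*13^1*17^1* 12251^1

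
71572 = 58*1234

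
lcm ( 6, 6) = 6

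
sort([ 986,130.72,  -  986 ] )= [-986,130.72, 986]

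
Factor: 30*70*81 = 2^2 * 3^5 * 5^2*7^1 = 170100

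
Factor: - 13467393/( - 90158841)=1496377/10017649  =  41^1*36497^1*10017649^(-1)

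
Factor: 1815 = 3^1 * 5^1*11^2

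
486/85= 486/85 = 5.72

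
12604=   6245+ 6359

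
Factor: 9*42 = 2^1*3^3*7^1 = 378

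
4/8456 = 1/2114 = 0.00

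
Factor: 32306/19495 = 58/35  =  2^1*5^( - 1 )*7^(-1)*29^1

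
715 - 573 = 142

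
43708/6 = 7284 + 2/3 = 7284.67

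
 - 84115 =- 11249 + -72866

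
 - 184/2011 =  - 184/2011 = - 0.09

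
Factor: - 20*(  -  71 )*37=2^2* 5^1*37^1*71^1 = 52540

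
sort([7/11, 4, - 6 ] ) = [ - 6,7/11, 4 ] 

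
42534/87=488 + 26/29 = 488.90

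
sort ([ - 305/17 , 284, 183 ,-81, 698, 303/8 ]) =[ - 81, - 305/17,303/8,183, 284,698 ]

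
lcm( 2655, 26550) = 26550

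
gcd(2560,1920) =640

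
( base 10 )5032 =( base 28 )6BK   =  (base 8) 11650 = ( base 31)57a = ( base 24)8HG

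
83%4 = 3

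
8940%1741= 235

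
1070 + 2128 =3198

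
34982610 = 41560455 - 6577845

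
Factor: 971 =971^1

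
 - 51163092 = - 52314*978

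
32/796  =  8/199 = 0.04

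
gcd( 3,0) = 3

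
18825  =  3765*5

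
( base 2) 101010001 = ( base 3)110111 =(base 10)337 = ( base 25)DC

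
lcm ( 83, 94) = 7802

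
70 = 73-3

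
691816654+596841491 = 1288658145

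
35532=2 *17766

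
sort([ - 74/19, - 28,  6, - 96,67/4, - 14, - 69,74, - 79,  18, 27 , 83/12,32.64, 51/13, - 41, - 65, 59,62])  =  [ - 96, - 79 , - 69, - 65,-41 , - 28 ,-14, - 74/19,51/13,6 , 83/12,67/4,18, 27,32.64,  59, 62, 74 ]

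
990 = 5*198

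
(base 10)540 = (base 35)FF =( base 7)1401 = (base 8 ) 1034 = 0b1000011100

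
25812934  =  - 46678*( - 553) 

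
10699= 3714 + 6985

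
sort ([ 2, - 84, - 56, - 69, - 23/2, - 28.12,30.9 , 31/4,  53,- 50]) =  [ - 84, - 69, - 56, - 50, - 28.12, - 23/2, 2,  31/4,30.9, 53 ]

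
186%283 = 186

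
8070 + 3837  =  11907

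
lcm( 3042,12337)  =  222066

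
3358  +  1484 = 4842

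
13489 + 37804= 51293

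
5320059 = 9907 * 537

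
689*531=365859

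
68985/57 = 22995/19 = 1210.26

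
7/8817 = 7/8817 = 0.00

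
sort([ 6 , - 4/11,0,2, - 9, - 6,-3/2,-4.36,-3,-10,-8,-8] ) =[ - 10, - 9, - 8, - 8, - 6,-4.36, - 3, -3/2,-4/11,0,2,6 ] 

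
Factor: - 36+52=2^4 = 16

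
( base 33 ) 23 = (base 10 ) 69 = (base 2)1000101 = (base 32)25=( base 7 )126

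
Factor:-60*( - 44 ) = 2^4*3^1 * 5^1*11^1=2640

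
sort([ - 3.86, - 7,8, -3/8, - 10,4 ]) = [-10, - 7, - 3.86,-3/8,4,8 ] 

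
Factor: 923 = 13^1*71^1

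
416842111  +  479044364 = 895886475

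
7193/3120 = 2+ 953/3120 = 2.31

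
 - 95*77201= - 7334095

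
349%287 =62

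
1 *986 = 986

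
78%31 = 16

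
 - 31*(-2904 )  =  90024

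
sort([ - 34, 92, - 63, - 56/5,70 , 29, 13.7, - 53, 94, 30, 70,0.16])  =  [ - 63, - 53, - 34, - 56/5, 0.16,13.7,29,30,70, 70, 92,94]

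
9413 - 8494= 919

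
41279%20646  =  20633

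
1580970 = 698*2265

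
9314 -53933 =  - 44619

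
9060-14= 9046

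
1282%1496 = 1282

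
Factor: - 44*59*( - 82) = 212872 = 2^3*11^1*41^1 * 59^1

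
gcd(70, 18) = 2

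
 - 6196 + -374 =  - 6570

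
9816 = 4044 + 5772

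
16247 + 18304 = 34551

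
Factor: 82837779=3^1*283^1*97571^1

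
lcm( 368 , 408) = 18768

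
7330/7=7330/7  =  1047.14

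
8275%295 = 15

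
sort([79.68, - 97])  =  [ - 97, 79.68 ] 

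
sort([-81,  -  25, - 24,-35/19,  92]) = [ - 81,-25, - 24, - 35/19, 92 ] 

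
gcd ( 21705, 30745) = 5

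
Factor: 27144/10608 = 2^( - 1 ) *3^1*17^( - 1)*29^1 = 87/34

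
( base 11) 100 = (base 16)79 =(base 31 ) 3s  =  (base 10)121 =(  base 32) 3P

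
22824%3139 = 851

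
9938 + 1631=11569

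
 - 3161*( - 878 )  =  2775358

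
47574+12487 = 60061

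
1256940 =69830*18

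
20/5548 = 5/1387 = 0.00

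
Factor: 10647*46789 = 498162483 = 3^2 * 7^1*13^2*71^1*659^1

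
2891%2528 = 363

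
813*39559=32161467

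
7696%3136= 1424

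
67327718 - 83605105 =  - 16277387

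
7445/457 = 16 + 133/457  =  16.29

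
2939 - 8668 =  - 5729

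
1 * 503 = 503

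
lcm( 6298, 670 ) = 31490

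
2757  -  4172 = - 1415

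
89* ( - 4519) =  - 402191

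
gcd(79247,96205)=1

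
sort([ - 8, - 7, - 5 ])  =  [-8, - 7, -5]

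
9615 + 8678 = 18293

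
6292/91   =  484/7 = 69.14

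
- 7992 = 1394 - 9386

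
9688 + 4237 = 13925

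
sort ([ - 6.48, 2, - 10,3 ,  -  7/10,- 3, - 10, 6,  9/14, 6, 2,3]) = [ - 10, - 10 , - 6.48, - 3,-7/10, 9/14,2 , 2,3, 3,6 , 6 ] 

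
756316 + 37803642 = 38559958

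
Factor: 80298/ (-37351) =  - 2^1*3^3*41^(- 1)*911^ ( - 1)*1487^1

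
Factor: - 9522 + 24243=14721 = 3^1*7^1*701^1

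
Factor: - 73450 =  - 2^1*5^2*13^1*113^1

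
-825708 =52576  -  878284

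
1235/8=154 + 3/8 = 154.38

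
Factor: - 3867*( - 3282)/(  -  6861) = - 2^1*3^1*547^1*1289^1*2287^(-1) = -4230498/2287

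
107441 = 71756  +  35685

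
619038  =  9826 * 63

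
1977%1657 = 320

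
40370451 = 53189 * 759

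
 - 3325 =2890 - 6215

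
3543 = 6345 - 2802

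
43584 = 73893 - 30309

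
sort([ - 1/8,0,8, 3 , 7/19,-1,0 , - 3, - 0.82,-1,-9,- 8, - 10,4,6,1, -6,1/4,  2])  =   [- 10,-9,-8,  -  6, - 3,-1, - 1,-0.82, - 1/8,0,0,1/4,7/19,1,2, 3,4,6,8 ] 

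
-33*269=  - 8877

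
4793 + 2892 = 7685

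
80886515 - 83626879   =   - 2740364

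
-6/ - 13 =6/13 = 0.46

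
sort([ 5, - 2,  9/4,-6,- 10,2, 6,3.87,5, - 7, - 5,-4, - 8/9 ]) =[ - 10, - 7 ,-6, - 5, - 4, - 2,  -  8/9,2,9/4,3.87, 5,5 , 6 ] 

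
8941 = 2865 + 6076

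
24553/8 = 24553/8 = 3069.12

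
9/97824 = 3/32608 = 0.00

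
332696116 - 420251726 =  - 87555610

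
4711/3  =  4711/3 = 1570.33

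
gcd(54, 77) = 1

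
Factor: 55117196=2^2*17^1 * 810547^1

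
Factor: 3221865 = 3^2 *5^1*71597^1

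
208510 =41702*5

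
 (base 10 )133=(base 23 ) 5I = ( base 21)67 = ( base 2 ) 10000101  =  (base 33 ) 41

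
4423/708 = 4423/708 = 6.25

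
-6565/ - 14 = 6565/14 = 468.93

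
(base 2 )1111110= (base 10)126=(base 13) 99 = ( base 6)330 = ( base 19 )6c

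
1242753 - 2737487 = - 1494734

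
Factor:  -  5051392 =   -  2^10*4933^1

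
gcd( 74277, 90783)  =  8253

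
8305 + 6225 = 14530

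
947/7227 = 947/7227 = 0.13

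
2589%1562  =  1027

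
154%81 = 73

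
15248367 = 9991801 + 5256566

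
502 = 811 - 309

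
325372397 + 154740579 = 480112976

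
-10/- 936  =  5/468=   0.01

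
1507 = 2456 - 949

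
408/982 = 204/491 = 0.42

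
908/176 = 5 + 7/44 = 5.16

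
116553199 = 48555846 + 67997353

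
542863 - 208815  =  334048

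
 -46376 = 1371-47747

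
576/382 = 1 +97/191 = 1.51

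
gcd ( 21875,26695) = 5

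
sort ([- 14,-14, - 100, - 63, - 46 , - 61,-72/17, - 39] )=[ - 100, - 63,-61,-46, - 39, - 14, - 14,-72/17]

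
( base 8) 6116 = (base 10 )3150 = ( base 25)510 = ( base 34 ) 2om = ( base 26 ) 4H4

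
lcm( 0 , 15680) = 0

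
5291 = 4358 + 933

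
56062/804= 28031/402  =  69.73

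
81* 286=23166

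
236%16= 12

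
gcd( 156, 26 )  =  26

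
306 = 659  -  353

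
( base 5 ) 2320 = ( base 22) F5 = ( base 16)14f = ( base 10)335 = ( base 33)a5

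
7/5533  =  7/5533 = 0.00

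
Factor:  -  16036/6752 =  - 19/8 = - 2^( - 3 )*19^1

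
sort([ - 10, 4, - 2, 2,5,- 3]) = [ - 10, - 3, - 2, 2,4,5 ]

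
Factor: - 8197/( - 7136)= 2^(- 5)*7^1*223^(-1 )*1171^1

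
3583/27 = 132 + 19/27 = 132.70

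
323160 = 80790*4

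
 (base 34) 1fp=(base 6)11455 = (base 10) 1691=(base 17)5E8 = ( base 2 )11010011011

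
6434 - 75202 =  - 68768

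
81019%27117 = 26785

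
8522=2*4261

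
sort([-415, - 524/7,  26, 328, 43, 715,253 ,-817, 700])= [ - 817,  -  415, - 524/7, 26, 43,253,328,700, 715]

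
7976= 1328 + 6648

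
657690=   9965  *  66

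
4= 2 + 2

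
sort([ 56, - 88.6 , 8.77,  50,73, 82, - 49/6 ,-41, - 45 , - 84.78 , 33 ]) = [ - 88.6 ,-84.78,-45 , - 41, - 49/6, 8.77, 33,  50,  56, 73,82]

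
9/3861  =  1/429 = 0.00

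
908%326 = 256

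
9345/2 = 4672 + 1/2 = 4672.50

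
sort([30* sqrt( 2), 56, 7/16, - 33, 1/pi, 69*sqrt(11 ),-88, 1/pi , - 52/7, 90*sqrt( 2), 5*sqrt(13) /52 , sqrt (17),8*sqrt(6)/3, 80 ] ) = [ - 88, - 33  , - 52/7,1/pi, 1/pi, 5*sqrt( 13)/52, 7/16,  sqrt (17), 8 *sqrt ( 6) /3,30*sqrt (2),56,80, 90*sqrt ( 2),69 * sqrt(11 )]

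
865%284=13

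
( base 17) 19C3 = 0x1e29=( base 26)bap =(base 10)7721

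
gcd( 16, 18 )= 2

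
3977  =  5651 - 1674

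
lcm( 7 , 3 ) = 21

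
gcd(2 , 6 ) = 2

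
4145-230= 3915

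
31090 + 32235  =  63325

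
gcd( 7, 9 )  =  1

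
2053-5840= - 3787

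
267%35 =22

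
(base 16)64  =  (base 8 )144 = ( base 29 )3D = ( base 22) 4c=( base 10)100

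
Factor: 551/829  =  19^1 * 29^1 * 829^(-1) 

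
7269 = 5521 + 1748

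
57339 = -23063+80402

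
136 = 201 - 65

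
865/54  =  16 + 1/54 = 16.02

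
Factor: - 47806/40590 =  - 53/45  =  - 3^( - 2)*5^ ( - 1)*53^1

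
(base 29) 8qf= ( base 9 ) 11250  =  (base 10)7497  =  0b1110101001001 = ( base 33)6T6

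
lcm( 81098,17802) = 729882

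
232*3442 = 798544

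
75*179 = 13425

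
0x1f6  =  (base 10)502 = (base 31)G6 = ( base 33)F7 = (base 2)111110110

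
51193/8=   51193/8 = 6399.12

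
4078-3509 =569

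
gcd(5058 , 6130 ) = 2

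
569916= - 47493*( - 12 ) 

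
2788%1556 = 1232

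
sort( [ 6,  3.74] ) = [ 3.74, 6]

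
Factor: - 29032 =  - 2^3*19^1*191^1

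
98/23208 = 49/11604 = 0.00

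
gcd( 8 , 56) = 8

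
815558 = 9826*83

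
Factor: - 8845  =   - 5^1 * 29^1 * 61^1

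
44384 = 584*76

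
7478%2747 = 1984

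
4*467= 1868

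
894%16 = 14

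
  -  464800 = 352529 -817329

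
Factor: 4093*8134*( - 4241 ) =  - 2^1*7^2*83^1*4093^1*4241^1 =- 141193331342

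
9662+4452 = 14114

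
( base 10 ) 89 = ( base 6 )225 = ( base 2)1011001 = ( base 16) 59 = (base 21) 45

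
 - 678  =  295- 973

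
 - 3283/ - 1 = 3283/1 = 3283.00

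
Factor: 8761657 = 67^1*251^1 * 521^1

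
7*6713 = 46991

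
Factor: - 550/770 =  - 5^1*7^ ( - 1) = - 5/7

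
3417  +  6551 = 9968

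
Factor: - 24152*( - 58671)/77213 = 1417021992/77213 =2^3*3^3*41^1*53^1*3019^1*77213^ ( - 1) 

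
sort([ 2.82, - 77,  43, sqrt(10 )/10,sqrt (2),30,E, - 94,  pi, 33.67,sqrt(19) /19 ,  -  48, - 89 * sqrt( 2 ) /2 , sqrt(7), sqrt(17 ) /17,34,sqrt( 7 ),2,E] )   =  [-94, - 77, - 89*sqrt( 2 ) /2, - 48, sqrt ( 19)/19,sqrt( 17 ) /17,sqrt (10)/10,sqrt( 2),2,sqrt(7),sqrt( 7),E,E,2.82,pi, 30,33.67,34, 43]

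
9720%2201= 916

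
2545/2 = 1272 + 1/2 = 1272.50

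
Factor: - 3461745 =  - 3^1*5^1 * 7^1*32969^1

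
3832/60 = 63 + 13/15 = 63.87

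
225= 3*75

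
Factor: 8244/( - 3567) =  - 2748/1189= - 2^2* 3^1*29^( - 1) * 41^( - 1)*229^1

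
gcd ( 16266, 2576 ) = 2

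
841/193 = 841/193 =4.36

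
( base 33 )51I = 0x1578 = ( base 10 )5496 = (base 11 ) 4147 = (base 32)5bo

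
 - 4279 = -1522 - 2757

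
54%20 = 14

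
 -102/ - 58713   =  34/19571 =0.00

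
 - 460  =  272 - 732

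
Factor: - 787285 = - 5^1*157457^1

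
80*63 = 5040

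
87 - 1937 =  - 1850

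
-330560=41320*( - 8)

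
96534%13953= 12816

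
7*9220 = 64540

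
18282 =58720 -40438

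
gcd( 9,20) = 1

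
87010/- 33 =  - 2637+ 1/3 = -2636.67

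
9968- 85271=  - 75303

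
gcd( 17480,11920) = 40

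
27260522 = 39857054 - 12596532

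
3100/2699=1+401/2699= 1.15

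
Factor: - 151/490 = - 2^( - 1 )*5^( - 1)*7^(-2 )*151^1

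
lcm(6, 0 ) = 0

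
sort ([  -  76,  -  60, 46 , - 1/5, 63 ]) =[- 76, -60,-1/5,46, 63]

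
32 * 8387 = 268384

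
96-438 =- 342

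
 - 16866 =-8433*2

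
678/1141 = 678/1141 = 0.59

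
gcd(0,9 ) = 9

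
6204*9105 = 56487420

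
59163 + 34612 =93775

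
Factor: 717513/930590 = 2^( - 1 )*3^1*5^ (-1 ) * 93059^ (-1 ) * 239171^1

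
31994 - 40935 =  - 8941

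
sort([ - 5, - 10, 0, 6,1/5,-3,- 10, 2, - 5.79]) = [ - 10,- 10, - 5.79, - 5, - 3, 0,1/5, 2, 6] 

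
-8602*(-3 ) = 25806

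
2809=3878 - 1069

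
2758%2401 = 357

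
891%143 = 33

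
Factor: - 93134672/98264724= -2^2*3^( - 1)*1117^( - 1)*7331^( - 1)*5820917^1 = - 23283668/24566181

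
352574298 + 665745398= 1018319696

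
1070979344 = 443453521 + 627525823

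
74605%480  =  205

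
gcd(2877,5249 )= 1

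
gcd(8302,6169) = 1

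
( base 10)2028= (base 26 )300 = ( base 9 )2703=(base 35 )1mx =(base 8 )3754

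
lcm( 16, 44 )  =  176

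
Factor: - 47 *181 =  - 47^1*181^1 = - 8507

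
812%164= 156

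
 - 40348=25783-66131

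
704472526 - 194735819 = 509736707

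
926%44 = 2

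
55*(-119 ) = - 6545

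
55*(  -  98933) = -5441315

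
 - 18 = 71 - 89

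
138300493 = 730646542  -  592346049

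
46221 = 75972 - 29751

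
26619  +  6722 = 33341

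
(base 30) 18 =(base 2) 100110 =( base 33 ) 15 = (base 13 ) 2c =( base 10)38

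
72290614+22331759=94622373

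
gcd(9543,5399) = 1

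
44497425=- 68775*( - 647) 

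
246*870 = 214020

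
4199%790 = 249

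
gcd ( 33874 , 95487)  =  1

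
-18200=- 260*70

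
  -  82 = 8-90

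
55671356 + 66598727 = 122270083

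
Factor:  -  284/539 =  - 2^2*7^( - 2)*11^( - 1)*71^1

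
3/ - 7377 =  - 1 + 2458/2459 = - 0.00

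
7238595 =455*15909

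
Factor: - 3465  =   -3^2*5^1 * 7^1 * 11^1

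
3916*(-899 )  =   - 3520484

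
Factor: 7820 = 2^2 * 5^1*17^1 * 23^1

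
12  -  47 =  - 35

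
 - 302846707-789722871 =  - 1092569578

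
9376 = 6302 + 3074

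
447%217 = 13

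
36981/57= 12327/19  =  648.79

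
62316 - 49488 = 12828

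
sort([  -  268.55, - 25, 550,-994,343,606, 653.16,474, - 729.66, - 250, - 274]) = [ - 994, - 729.66, - 274,-268.55, - 250, - 25  ,  343, 474,  550,606,  653.16]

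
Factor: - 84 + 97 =13^1 = 13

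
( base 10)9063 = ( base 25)ecd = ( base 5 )242223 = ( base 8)21547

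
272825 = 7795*35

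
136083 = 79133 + 56950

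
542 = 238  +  304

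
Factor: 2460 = 2^2*3^1 * 5^1*41^1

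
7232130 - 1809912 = 5422218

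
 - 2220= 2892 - 5112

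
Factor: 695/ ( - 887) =  -  5^1*139^1*887^ (-1) 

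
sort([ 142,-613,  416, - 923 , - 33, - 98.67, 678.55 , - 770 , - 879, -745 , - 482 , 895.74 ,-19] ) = [-923 , - 879,-770 , - 745,-613 , -482, - 98.67, - 33, - 19,142, 416,  678.55, 895.74]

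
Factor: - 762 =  - 2^1*3^1*127^1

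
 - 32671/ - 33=990+1/33 = 990.03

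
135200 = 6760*20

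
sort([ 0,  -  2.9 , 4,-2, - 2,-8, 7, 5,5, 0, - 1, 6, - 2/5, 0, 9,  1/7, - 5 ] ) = [ - 8, - 5, - 2.9, - 2, - 2, - 1,-2/5, 0, 0, 0 , 1/7, 4,5, 5, 6, 7,  9 ]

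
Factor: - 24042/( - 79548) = 4007/13258 = 2^(-1 )*7^( - 1 )*947^( - 1 )*4007^1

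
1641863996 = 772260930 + 869603066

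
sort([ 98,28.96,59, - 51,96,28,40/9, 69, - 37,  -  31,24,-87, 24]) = [ - 87, -51,-37,-31,40/9, 24, 24,28,  28.96,59,69,96,  98] 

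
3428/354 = 9 + 121/177 = 9.68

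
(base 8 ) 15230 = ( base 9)10304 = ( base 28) 8j4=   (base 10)6808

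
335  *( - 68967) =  - 23103945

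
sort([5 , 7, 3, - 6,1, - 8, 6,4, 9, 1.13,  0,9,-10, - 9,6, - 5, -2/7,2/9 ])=[ - 10,  -  9,-8, - 6 , -5, - 2/7,0, 2/9, 1,1.13 , 3, 4,5 , 6,6, 7,  9, 9]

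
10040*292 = 2931680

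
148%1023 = 148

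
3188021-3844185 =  -656164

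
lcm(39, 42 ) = 546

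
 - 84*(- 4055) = 340620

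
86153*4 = 344612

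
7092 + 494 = 7586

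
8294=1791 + 6503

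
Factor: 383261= 383261^1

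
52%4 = 0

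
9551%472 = 111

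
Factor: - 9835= -5^1*7^1 *281^1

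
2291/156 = 2291/156 = 14.69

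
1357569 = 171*7939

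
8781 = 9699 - 918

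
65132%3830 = 22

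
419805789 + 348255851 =768061640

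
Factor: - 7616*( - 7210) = 54911360 = 2^7 * 5^1*7^2*17^1*103^1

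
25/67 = 25/67 = 0.37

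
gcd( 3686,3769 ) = 1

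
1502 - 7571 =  - 6069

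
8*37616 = 300928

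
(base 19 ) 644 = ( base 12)1372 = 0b100011000110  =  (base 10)2246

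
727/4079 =727/4079=0.18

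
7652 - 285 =7367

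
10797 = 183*59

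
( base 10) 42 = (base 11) 39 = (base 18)26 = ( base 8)52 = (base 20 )22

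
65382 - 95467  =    -  30085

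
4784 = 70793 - 66009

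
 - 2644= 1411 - 4055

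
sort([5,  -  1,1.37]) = [ - 1,1.37,5]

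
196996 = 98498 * 2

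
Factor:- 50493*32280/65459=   -1629914040/65459 = -2^3*3^2*5^1*67^( - 1 )* 269^1*977^( - 1 )*16831^1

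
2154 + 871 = 3025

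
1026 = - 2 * ( - 513)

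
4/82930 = 2/41465 = 0.00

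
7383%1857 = 1812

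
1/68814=1/68814=0.00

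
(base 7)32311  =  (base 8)17554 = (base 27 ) b0p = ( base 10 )8044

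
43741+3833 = 47574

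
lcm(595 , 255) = 1785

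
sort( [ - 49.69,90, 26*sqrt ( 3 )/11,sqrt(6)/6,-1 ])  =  [ - 49.69, - 1, sqrt(6)/6,26*sqrt(3)/11, 90]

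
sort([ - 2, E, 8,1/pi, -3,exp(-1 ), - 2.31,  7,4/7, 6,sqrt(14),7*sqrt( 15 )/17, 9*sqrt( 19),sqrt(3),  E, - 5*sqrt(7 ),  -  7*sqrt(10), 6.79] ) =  [ - 7*sqrt(10 ), - 5*sqrt( 7),  -  3, - 2.31,  -  2,1/pi, exp(  -  1), 4/7, 7*sqrt( 15)/17,  sqrt( 3),  E, E, sqrt(14), 6, 6.79, 7, 8, 9*sqrt( 19 )] 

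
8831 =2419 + 6412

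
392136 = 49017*8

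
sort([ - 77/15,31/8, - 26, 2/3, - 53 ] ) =[ -53, - 26, - 77/15  ,  2/3,31/8 ] 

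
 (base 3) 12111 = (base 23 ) 6A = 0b10010100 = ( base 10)148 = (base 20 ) 78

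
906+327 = 1233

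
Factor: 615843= 3^4* 7603^1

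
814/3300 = 37/150 = 0.25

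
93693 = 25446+68247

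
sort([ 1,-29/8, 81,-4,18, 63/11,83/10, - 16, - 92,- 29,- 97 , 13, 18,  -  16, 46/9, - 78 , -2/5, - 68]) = [- 97, - 92, - 78,- 68, - 29,-16,-16, -4, - 29/8, -2/5, 1,  46/9, 63/11,  83/10,13, 18, 18,81]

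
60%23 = 14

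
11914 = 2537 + 9377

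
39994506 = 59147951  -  19153445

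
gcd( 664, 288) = 8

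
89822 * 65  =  5838430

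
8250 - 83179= - 74929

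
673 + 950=1623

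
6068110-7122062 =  -1053952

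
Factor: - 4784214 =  - 2^1*3^1*211^1*3779^1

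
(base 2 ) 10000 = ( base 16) 10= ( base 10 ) 16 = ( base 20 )g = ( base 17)G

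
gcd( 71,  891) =1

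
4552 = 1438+3114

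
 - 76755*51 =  - 3914505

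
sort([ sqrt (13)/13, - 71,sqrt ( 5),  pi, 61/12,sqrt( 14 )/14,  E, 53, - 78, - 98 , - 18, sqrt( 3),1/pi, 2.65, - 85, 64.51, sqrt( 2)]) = [ - 98, -85 , - 78, - 71, - 18, sqrt (14)/14,sqrt ( 13)/13, 1/pi, sqrt( 2), sqrt(3), sqrt(5), 2.65, E , pi,61/12,53, 64.51 ] 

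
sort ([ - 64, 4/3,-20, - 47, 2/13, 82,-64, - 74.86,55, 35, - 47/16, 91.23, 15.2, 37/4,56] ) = [ - 74.86 , - 64 , - 64, - 47, - 20, - 47/16,2/13, 4/3, 37/4, 15.2, 35, 55,  56, 82, 91.23 ]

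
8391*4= 33564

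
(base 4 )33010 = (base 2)1111000100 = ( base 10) 964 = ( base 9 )1281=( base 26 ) 1b2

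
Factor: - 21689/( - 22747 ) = 41/43 =41^1*43^(  -  1)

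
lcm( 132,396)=396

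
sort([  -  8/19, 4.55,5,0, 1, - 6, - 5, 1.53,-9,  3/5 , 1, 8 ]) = [-9, - 6, - 5, - 8/19, 0, 3/5,  1,  1 , 1.53, 4.55, 5,8] 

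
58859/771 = 76 + 263/771 = 76.34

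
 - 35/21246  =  -35/21246 = - 0.00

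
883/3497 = 883/3497 = 0.25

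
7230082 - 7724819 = -494737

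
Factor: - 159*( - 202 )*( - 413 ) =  - 13264734 = - 2^1*3^1 * 7^1 * 53^1 * 59^1*101^1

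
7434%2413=195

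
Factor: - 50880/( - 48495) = 2^6*61^( - 1 ) = 64/61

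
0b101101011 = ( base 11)300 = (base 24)F3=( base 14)1bd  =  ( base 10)363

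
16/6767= 16/6767 = 0.00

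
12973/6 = 2162 + 1/6 = 2162.17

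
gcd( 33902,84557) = 11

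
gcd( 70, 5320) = 70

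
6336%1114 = 766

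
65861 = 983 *67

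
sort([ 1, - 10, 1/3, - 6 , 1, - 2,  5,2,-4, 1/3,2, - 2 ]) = [-10 , - 6, - 4, - 2, - 2,1/3,  1/3,1,1,2, 2, 5 ]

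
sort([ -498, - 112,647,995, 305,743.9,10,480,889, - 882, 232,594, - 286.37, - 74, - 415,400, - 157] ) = [ - 882, - 498,  -  415, - 286.37, - 157, - 112, - 74,10 , 232,305,400,480 , 594,647,743.9,889, 995 ] 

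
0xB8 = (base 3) 20211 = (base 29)6A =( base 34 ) 5E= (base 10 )184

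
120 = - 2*( - 60)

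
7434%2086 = 1176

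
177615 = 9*19735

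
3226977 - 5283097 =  - 2056120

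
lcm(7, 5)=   35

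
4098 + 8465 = 12563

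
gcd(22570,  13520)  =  10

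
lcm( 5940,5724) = 314820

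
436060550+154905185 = 590965735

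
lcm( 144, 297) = 4752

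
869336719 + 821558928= 1690895647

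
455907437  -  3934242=451973195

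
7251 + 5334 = 12585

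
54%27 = 0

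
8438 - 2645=5793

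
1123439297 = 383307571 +740131726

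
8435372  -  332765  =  8102607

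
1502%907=595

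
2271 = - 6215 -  - 8486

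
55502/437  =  127 + 3/437 = 127.01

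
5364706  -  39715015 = - 34350309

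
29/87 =1/3 = 0.33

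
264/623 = 264/623= 0.42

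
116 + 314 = 430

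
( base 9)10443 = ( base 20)H64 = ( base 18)136C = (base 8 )15414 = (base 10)6924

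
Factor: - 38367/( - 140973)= 3^2*7^( - 1)*29^1*137^( - 1) = 261/959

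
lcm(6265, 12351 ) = 432285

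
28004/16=7001/4=1750.25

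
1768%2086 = 1768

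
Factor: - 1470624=-2^5*3^1*15319^1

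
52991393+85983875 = 138975268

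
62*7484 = 464008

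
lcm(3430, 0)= 0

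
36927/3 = 12309 = 12309.00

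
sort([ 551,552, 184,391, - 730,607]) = [ -730,184, 391,551,552,607 ] 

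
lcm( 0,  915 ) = 0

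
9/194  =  9/194 = 0.05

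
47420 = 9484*5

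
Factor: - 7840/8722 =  - 2^4*5^1*89^(-1) = - 80/89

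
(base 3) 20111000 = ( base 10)4725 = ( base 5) 122400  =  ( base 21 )af0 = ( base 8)11165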